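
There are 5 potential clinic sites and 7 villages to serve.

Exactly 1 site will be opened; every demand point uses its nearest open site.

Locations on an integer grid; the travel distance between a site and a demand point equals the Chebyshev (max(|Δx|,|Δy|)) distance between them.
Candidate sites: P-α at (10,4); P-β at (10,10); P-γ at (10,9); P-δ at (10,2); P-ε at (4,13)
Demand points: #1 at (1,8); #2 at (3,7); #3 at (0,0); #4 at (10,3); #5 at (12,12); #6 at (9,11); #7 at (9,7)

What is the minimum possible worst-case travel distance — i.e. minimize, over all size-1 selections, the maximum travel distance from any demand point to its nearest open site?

Open {P-α}.
  Farthest demand point is #3 at travel distance 10 (to P-α); all others are ≤ 10.
With {P-β} the worst case is 10.
With {P-γ} the worst case is 10.
No size-1 selection achieves below 10.

10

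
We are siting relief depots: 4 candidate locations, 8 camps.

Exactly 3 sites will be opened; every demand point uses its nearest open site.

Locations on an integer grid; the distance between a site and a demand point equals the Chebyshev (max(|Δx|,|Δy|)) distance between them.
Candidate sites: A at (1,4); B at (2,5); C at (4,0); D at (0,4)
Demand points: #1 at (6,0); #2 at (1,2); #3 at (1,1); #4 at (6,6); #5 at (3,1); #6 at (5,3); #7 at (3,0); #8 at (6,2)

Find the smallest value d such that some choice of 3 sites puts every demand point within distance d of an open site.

4

Open {A, B, C}.
  Farthest demand point is #4 at distance 4 (to B); all others are ≤ 4.
With {B, C, D} the worst case is 4.
With {A, B, D} the worst case is 5.
No size-3 selection achieves below 4.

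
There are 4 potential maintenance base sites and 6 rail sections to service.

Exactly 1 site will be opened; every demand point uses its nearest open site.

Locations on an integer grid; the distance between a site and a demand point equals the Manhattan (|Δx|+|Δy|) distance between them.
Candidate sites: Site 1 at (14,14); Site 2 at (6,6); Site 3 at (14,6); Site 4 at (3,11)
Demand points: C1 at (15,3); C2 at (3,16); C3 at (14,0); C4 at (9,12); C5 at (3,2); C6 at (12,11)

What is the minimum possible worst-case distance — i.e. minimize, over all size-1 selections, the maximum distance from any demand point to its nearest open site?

Open {Site 2}.
  Farthest demand point is C3 at distance 14 (to Site 2); all others are ≤ 14.
With {Site 3} the worst case is 21.
With {Site 4} the worst case is 22.
No size-1 selection achieves below 14.

14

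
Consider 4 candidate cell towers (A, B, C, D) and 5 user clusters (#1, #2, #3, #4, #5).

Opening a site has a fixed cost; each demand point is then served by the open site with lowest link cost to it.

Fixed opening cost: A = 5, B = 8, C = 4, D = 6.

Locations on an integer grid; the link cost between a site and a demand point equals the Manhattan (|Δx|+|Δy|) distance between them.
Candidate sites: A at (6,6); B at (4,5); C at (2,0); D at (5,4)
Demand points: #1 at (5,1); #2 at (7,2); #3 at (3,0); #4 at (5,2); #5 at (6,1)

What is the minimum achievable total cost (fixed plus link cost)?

Open {C, D}: assign each demand point to its cheapest open site.
  #1→D 3, #2→D 4, #3→C 1, #4→D 2, #5→D 4
  link cost 14, fixed 10 → total 24.
Compare {D}: link cost 19 + fixed 6 = 25.
Compare {C}: link cost 22 + fixed 4 = 26.
Compare {A, C}: link cost 20 + fixed 9 = 29.
All other subsets cost ≥ 25. Minimum total cost: 24.

24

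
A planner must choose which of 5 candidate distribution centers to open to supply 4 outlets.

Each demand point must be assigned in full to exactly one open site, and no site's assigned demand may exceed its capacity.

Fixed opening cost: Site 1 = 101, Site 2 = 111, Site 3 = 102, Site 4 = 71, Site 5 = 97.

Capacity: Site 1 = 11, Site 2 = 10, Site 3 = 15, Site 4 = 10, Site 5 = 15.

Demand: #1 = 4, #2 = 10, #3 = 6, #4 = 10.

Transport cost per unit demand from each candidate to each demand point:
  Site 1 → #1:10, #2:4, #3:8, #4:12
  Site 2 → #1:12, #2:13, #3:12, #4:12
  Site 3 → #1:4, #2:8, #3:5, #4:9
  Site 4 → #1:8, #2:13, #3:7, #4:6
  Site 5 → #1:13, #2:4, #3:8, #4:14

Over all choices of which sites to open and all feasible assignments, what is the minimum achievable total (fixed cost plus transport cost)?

Open {Site 3, Site 4, Site 5}; cheapest assignment that respects the capacities:
  Site 3 (cap 15, load 10): #1, #3 — cost 4×4 + 6×5 = 46
  Site 4 (cap 10, load 10): #4 — cost 10×6 = 60
  Site 5 (cap 15, load 10): #2 — cost 10×4 = 40
  Shipping 146, fixed 270 → total 416.
  Any other capacity-feasible assignment to {Site 3, Site 4, Site 5} ships for at least 146.
Compare {Site 1, Site 3, Site 4}: its best feasible assignment gives total 420.
Compare {Site 1, Site 4, Site 5}: its best feasible assignment gives total 457.
Every other set of open sites that can feasibly serve all demand totals ≥ 420 even under its best assignment. Minimum: 416.

416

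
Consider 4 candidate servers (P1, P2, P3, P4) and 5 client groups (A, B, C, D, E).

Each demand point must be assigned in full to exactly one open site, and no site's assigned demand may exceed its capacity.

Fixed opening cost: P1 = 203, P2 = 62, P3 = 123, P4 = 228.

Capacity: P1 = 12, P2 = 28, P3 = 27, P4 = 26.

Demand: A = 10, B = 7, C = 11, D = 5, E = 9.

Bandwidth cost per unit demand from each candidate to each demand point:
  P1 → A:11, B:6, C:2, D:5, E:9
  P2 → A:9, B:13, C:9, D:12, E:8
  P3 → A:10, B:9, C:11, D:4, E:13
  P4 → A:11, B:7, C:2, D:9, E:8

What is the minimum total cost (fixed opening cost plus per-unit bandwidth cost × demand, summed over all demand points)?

539

Open {P2, P3}; cheapest assignment that respects the capacities:
  P2 (cap 28, load 20): C, E — cost 11×9 + 9×8 = 171
  P3 (cap 27, load 22): A, B, D — cost 10×10 + 7×9 + 5×4 = 183
  Shipping 354, fixed 185 → total 539.
  Any other capacity-feasible assignment to {P2, P3} ships for at least 354.
Compare {P2, P4}: its best feasible assignment gives total 568.
Compare {P3, P4}: its best feasible assignment gives total 628.
Every other set of open sites that can feasibly serve all demand totals ≥ 568 even under its best assignment. Minimum: 539.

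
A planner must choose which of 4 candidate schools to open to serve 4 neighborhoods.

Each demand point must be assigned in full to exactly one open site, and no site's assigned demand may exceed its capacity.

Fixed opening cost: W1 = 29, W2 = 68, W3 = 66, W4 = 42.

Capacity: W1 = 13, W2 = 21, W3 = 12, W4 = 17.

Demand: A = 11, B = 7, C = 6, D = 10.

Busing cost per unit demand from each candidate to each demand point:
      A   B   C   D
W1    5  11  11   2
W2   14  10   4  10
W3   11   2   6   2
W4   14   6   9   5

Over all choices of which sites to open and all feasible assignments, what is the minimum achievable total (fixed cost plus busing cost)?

308

Open {W1, W3, W4}; cheapest assignment that respects the capacities:
  W1 (cap 13, load 11): A — cost 11×5 = 55
  W3 (cap 12, load 10): D — cost 10×2 = 20
  W4 (cap 17, load 13): B, C — cost 7×6 + 6×9 = 96
  Shipping 171, fixed 137 → total 308.
  Any other capacity-feasible assignment to {W1, W3, W4} ships for at least 171.
Compare {W1, W2, W4}: its best feasible assignment gives total 310.
Compare {W1, W2, W3}: its best feasible assignment gives total 332.
Every other set of open sites that can feasibly serve all demand totals ≥ 310 even under its best assignment. Minimum: 308.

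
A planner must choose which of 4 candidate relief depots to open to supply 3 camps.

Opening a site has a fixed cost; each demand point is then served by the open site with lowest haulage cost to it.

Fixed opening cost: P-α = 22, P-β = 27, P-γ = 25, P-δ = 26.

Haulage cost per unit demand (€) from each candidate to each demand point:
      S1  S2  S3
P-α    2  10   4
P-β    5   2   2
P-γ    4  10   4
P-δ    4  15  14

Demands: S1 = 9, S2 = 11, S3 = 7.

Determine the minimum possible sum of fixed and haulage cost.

Open {P-α, P-β}: assign each demand point to its cheapest open site.
  S1→P-α 9×2=18, S2→P-β 11×2=22, S3→P-β 7×2=14
  haulage cost 54, fixed 49 → total 103.
Compare {P-β}: haulage cost 81 + fixed 27 = 108.
Compare {P-β, P-γ}: haulage cost 72 + fixed 52 = 124.
Compare {P-β, P-δ}: haulage cost 72 + fixed 53 = 125.
All other subsets cost ≥ 108. Minimum total cost: 103.

103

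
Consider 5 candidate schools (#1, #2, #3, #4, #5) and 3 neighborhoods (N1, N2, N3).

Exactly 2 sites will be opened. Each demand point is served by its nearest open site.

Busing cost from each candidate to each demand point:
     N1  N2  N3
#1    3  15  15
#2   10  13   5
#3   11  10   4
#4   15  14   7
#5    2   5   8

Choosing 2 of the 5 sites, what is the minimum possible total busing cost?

11

Open {#3, #5}.
  N1→#5 2, N2→#5 5, N3→#3 4  ⇒ total 11.
Compare {#2, #5}: total 12.
Compare {#4, #5}: total 14.
No size-2 selection does better; minimum is 11.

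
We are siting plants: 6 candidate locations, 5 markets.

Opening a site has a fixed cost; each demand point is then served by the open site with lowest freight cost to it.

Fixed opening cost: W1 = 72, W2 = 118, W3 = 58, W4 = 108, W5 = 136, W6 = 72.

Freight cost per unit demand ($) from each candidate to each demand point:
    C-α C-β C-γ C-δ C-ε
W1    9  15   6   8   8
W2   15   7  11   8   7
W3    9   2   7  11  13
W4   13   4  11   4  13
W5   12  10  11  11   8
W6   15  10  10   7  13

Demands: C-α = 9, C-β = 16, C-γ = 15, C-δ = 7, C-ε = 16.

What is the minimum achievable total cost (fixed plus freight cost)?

Open {W1, W3}: assign each demand point to its cheapest open site.
  C-α→W1 9×9=81, C-β→W3 16×2=32, C-γ→W1 15×6=90, C-δ→W1 7×8=56, C-ε→W1 16×8=128
  freight cost 387, fixed 130 → total 517.
Compare {W3}: freight cost 503 + fixed 58 = 561.
Compare {W2, W3}: freight cost 386 + fixed 176 = 562.
Compare {W1, W4}: freight cost 391 + fixed 180 = 571.
All other subsets cost ≥ 561. Minimum total cost: 517.

517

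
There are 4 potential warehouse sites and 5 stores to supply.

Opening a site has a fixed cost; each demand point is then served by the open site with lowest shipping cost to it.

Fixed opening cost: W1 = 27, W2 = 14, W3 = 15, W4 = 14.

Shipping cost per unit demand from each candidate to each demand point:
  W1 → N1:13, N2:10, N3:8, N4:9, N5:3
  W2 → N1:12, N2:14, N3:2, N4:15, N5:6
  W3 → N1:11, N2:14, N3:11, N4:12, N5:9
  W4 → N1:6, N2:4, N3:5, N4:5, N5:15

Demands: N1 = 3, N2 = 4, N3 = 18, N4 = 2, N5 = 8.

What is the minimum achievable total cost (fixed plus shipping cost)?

Open {W2, W4}: assign each demand point to its cheapest open site.
  N1→W4 3×6=18, N2→W4 4×4=16, N3→W2 18×2=36, N4→W4 2×5=10, N5→W2 8×6=48
  shipping cost 128, fixed 28 → total 156.
Compare {W1, W2, W4}: shipping cost 104 + fixed 55 = 159.
Compare {W2, W3, W4}: shipping cost 128 + fixed 43 = 171.
Compare {W1, W2, W3, W4}: shipping cost 104 + fixed 70 = 174.
All other subsets cost ≥ 159. Minimum total cost: 156.

156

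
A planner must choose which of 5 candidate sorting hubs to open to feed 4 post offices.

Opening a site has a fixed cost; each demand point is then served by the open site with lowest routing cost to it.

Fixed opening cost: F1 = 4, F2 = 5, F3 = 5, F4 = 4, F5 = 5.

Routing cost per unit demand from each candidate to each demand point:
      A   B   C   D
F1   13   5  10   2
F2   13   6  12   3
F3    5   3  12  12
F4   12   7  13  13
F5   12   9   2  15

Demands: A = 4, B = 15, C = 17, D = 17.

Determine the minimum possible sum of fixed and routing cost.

Open {F1, F3, F5}: assign each demand point to its cheapest open site.
  A→F3 4×5=20, B→F3 15×3=45, C→F5 17×2=34, D→F1 17×2=34
  routing cost 133, fixed 14 → total 147.
Compare {F1, F3, F4, F5}: routing cost 133 + fixed 18 = 151.
Compare {F1, F2, F3, F5}: routing cost 133 + fixed 19 = 152.
Compare {F1, F2, F3, F4, F5}: routing cost 133 + fixed 23 = 156.
All other subsets cost ≥ 151. Minimum total cost: 147.

147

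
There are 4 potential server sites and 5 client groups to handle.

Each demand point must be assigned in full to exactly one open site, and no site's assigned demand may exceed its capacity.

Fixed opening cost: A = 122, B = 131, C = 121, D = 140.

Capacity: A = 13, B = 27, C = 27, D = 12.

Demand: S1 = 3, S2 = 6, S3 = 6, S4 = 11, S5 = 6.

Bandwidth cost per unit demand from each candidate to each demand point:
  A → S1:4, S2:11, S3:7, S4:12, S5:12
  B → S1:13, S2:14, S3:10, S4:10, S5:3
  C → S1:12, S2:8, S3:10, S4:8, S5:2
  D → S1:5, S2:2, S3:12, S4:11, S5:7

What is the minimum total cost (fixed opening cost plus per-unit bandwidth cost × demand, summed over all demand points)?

Open {A, C}; cheapest assignment that respects the capacities:
  A (cap 13, load 9): S1, S3 — cost 3×4 + 6×7 = 54
  C (cap 27, load 23): S2, S4, S5 — cost 6×8 + 11×8 + 6×2 = 148
  Shipping 202, fixed 243 → total 445.
  Any other capacity-feasible assignment to {A, C} ships for at least 202.
Compare {C, D}: its best feasible assignment gives total 448.
Compare {B, D}: its best feasible assignment gives total 486.
Every other set of open sites that can feasibly serve all demand totals ≥ 448 even under its best assignment. Minimum: 445.

445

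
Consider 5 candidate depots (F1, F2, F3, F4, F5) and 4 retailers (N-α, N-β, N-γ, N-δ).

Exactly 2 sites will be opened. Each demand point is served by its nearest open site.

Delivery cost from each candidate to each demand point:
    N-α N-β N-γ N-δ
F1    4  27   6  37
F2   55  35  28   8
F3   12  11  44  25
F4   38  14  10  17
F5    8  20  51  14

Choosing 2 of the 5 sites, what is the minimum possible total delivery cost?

Open {F1, F4}.
  N-α→F1 4, N-β→F4 14, N-γ→F1 6, N-δ→F4 17  ⇒ total 41.
Compare {F1, F5}: total 44.
Compare {F1, F2}: total 45.
No size-2 selection does better; minimum is 41.

41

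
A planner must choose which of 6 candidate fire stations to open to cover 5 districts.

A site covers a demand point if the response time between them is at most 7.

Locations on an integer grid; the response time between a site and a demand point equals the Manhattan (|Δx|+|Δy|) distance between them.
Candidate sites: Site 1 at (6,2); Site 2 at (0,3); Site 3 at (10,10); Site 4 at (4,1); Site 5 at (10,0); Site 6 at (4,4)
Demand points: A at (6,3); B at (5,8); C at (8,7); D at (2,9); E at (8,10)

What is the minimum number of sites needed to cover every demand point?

Coverage sets (demand points within 7 of each site):
  Site 1: {A, B, C}
  Site 2: {A}
  Site 3: {B, C, E}
  Site 4: {A}
  Site 5: {A}
  Site 6: {A, B, C, D}
No single site covers all 5 demand points.
But {Site 3, Site 6} covers everything, so the minimum is 2.

2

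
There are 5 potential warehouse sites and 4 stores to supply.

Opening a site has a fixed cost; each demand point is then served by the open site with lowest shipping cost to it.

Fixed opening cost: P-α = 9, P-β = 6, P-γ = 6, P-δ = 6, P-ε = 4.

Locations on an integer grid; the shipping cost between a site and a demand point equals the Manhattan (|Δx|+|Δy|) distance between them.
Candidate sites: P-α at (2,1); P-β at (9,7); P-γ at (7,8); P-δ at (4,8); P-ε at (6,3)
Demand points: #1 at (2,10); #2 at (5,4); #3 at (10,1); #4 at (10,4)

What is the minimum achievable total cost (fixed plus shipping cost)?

Open {P-δ, P-ε}: assign each demand point to its cheapest open site.
  #1→P-δ 4, #2→P-ε 2, #3→P-ε 6, #4→P-ε 5
  shipping cost 17, fixed 10 → total 27.
Compare {P-ε}: shipping cost 24 + fixed 4 = 28.
Compare {P-γ, P-ε}: shipping cost 20 + fixed 10 = 30.
Compare {P-β, P-δ}: shipping cost 20 + fixed 12 = 32.
All other subsets cost ≥ 28. Minimum total cost: 27.

27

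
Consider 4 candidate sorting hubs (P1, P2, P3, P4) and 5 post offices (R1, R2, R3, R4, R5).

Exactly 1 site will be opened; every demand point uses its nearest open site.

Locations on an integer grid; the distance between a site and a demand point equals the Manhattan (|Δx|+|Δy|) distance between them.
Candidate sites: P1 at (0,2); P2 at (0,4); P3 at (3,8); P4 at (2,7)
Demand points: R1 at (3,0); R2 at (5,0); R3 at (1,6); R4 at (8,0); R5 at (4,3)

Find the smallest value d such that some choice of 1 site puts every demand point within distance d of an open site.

Open {P1}.
  Farthest demand point is R4 at distance 10 (to P1); all others are ≤ 10.
With {P2} the worst case is 12.
With {P3} the worst case is 13.
No size-1 selection achieves below 10.

10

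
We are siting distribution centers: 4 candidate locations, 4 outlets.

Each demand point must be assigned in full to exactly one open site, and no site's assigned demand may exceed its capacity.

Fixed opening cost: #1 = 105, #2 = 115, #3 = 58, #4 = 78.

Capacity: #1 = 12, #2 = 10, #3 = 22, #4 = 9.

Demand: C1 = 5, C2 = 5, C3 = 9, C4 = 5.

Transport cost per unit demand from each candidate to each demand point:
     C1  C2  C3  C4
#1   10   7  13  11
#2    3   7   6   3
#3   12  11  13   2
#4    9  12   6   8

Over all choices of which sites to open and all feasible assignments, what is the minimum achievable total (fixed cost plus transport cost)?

Open {#3, #4}; cheapest assignment that respects the capacities:
  #3 (cap 22, load 15): C1, C2, C4 — cost 5×12 + 5×11 + 5×2 = 125
  #4 (cap 9, load 9): C3 — cost 9×6 = 54
  Shipping 179, fixed 136 → total 315.
  Any other capacity-feasible assignment to {#3, #4} ships for at least 179.
Compare {#2, #3}: its best feasible assignment gives total 350.
Compare {#2, #3, #4}: its best feasible assignment gives total 365.
Every other set of open sites that can feasibly serve all demand totals ≥ 350 even under its best assignment. Minimum: 315.

315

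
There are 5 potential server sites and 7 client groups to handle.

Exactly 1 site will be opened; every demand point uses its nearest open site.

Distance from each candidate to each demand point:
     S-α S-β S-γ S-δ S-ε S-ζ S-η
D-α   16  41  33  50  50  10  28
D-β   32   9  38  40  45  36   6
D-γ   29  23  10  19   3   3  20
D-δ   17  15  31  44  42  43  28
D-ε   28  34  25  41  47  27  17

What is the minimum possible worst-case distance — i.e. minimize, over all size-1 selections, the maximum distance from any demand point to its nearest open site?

29

Open {D-γ}.
  Farthest demand point is S-α at distance 29 (to D-γ); all others are ≤ 29.
With {D-δ} the worst case is 44.
With {D-β} the worst case is 45.
No size-1 selection achieves below 29.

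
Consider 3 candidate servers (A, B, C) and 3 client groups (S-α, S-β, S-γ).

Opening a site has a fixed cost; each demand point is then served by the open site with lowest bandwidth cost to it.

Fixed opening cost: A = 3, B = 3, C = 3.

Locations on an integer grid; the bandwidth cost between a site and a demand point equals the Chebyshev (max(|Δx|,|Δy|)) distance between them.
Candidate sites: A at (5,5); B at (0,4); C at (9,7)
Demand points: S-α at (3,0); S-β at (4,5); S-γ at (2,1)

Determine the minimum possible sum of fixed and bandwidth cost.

13

Open {A}: assign each demand point to its cheapest open site.
  S-α→A 5, S-β→A 1, S-γ→A 4
  bandwidth cost 10, fixed 3 → total 13.
Compare {B}: bandwidth cost 11 + fixed 3 = 14.
Compare {A, B}: bandwidth cost 8 + fixed 6 = 14.
Compare {A, C}: bandwidth cost 10 + fixed 6 = 16.
All other subsets cost ≥ 14. Minimum total cost: 13.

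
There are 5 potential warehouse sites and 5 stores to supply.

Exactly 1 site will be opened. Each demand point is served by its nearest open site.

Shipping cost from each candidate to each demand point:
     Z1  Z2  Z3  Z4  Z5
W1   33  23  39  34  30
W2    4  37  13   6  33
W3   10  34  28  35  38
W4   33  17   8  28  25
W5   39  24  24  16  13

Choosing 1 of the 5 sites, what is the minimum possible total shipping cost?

93

Open {W2}.
  Z1→W2 4, Z2→W2 37, Z3→W2 13, Z4→W2 6, Z5→W2 33  ⇒ total 93.
Compare {W4}: total 111.
Compare {W5}: total 116.
No size-1 selection does better; minimum is 93.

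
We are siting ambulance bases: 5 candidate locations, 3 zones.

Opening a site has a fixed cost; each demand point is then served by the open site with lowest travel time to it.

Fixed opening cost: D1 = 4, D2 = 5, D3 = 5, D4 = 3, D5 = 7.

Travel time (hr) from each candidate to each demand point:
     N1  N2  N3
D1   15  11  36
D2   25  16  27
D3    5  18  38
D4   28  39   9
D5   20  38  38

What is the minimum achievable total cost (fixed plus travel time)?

Open {D1, D3, D4}: assign each demand point to its cheapest open site.
  N1→D3 5, N2→D1 11, N3→D4 9
  travel time 25, fixed 12 → total 37.
Compare {D3, D4}: travel time 32 + fixed 8 = 40.
Compare {D1, D4}: travel time 35 + fixed 7 = 42.
Compare {D1, D2, D3, D4}: travel time 25 + fixed 17 = 42.
All other subsets cost ≥ 40. Minimum total cost: 37.

37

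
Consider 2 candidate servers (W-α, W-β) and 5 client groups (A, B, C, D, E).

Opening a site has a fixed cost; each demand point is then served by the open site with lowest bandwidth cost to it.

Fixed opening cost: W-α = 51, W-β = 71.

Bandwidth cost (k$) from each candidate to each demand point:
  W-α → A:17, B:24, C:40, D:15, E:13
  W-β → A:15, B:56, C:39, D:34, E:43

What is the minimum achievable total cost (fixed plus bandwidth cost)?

Open {W-α}: assign each demand point to its cheapest open site.
  A→W-α 17, B→W-α 24, C→W-α 40, D→W-α 15, E→W-α 13
  bandwidth cost 109, fixed 51 → total 160.
Compare {W-α, W-β}: bandwidth cost 106 + fixed 122 = 228.
Compare {W-β}: bandwidth cost 187 + fixed 71 = 258.

160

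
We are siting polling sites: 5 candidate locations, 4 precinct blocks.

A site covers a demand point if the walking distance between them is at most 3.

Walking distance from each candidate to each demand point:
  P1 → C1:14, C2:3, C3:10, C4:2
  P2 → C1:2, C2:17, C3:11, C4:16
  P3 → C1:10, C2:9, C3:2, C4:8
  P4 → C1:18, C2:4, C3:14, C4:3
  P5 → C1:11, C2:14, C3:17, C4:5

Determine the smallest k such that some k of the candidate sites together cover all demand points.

Coverage sets (demand points within 3 of each site):
  P1: {C2, C4}
  P2: {C1}
  P3: {C3}
  P4: {C4}
  P5: {}
No 2 sites suffice: every size-2 union leaves at least one demand point uncovered.
But {P1, P2, P3} covers everything, so the minimum is 3.

3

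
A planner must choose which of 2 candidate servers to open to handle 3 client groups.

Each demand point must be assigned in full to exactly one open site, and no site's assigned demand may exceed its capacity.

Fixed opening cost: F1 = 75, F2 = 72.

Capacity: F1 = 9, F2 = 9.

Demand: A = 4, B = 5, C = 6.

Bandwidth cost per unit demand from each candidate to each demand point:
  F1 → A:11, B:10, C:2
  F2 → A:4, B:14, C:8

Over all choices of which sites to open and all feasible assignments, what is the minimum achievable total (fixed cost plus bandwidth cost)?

245

Open {F1, F2}; cheapest assignment that respects the capacities:
  F1 (cap 9, load 6): C — cost 6×2 = 12
  F2 (cap 9, load 9): A, B — cost 4×4 + 5×14 = 86
  Shipping 98, fixed 147 → total 245.
  Any other capacity-feasible assignment to {F1, F2} ships for at least 98.
Total demand is 15 and no other set of sites has combined capacity ≥ 15, so {F1, F2} is the only feasible choice of open sites. Minimum: 245.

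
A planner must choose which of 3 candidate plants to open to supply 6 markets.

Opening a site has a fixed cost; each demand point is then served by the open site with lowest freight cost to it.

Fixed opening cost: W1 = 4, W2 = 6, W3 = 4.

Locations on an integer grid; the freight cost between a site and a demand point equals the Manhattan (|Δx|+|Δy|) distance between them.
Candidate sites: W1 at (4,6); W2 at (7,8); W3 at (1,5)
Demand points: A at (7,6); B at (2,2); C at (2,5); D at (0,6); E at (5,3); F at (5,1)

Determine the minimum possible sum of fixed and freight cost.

28

Open {W1, W3}: assign each demand point to its cheapest open site.
  A→W1 3, B→W3 4, C→W3 1, D→W3 2, E→W1 4, F→W1 6
  freight cost 20, fixed 8 → total 28.
Compare {W1}: freight cost 26 + fixed 4 = 30.
Compare {W3}: freight cost 28 + fixed 4 = 32.
Compare {W2, W3}: freight cost 23 + fixed 10 = 33.
All other subsets cost ≥ 30. Minimum total cost: 28.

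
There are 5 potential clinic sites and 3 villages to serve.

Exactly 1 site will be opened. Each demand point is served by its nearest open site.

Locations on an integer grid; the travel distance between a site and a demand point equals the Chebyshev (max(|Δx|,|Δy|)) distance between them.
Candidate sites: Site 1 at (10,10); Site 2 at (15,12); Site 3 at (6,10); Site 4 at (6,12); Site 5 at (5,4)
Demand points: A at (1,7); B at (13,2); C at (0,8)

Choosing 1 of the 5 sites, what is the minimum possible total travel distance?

Open {Site 5}.
  A→Site 5 4, B→Site 5 8, C→Site 5 5  ⇒ total 17.
Compare {Site 3}: total 19.
Compare {Site 4}: total 21.
No size-1 selection does better; minimum is 17.

17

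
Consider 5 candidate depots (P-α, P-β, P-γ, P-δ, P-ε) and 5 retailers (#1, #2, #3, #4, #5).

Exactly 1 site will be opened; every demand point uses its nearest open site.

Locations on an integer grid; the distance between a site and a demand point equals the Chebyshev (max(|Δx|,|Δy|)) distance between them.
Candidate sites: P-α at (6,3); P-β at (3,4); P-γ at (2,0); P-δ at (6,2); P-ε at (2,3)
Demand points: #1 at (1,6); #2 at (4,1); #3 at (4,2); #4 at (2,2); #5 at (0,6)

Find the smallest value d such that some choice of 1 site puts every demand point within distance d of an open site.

Open {P-β}.
  Farthest demand point is #2 at distance 3 (to P-β); all others are ≤ 3.
With {P-ε} the worst case is 3.
With {P-α} the worst case is 6.
No size-1 selection achieves below 3.

3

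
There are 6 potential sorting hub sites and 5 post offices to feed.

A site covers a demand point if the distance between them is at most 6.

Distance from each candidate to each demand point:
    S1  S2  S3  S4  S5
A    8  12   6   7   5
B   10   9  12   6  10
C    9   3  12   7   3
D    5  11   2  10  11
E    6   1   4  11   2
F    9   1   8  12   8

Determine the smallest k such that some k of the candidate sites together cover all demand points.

Coverage sets (demand points within 6 of each site):
  A: {S3, S5}
  B: {S4}
  C: {S2, S5}
  D: {S1, S3}
  E: {S1, S2, S3, S5}
  F: {S2}
No single site covers all 5 demand points.
But {B, E} covers everything, so the minimum is 2.

2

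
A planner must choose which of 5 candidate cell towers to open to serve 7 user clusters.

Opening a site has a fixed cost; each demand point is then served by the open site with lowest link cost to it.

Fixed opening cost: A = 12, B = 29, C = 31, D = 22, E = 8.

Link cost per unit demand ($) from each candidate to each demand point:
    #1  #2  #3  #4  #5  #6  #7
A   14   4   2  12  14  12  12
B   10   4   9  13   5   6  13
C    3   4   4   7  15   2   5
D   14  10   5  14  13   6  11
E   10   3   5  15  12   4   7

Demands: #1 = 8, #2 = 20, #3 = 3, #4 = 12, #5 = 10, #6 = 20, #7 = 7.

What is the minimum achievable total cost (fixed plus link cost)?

Open {B, C, E}: assign each demand point to its cheapest open site.
  #1→C 8×3=24, #2→E 20×3=60, #3→C 3×4=12, #4→C 12×7=84, #5→B 10×5=50, #6→C 20×2=40, #7→C 7×5=35
  link cost 305, fixed 68 → total 373.
Compare {A, B, C, E}: link cost 299 + fixed 80 = 379.
Compare {B, C}: link cost 325 + fixed 60 = 385.
Compare {A, B, C}: link cost 319 + fixed 72 = 391.
All other subsets cost ≥ 379. Minimum total cost: 373.

373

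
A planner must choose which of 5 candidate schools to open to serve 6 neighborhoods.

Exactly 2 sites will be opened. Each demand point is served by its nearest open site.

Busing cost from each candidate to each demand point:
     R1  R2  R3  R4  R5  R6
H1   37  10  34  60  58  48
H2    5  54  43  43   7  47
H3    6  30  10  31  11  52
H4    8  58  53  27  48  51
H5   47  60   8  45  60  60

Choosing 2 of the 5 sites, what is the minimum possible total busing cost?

116

Open {H1, H3}.
  R1→H3 6, R2→H1 10, R3→H3 10, R4→H3 31, R5→H3 11, R6→H1 48  ⇒ total 116.
Compare {H2, H3}: total 130.
Compare {H3, H4}: total 135.
No size-2 selection does better; minimum is 116.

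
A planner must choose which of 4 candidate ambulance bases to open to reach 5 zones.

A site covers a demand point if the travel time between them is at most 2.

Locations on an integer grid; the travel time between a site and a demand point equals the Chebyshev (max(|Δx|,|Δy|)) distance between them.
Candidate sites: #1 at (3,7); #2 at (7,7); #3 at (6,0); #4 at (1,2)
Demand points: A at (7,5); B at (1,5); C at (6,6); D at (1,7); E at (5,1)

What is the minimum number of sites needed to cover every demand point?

Coverage sets (demand points within 2 of each site):
  #1: {B, D}
  #2: {A, C}
  #3: {E}
  #4: {}
No 2 sites suffice: every size-2 union leaves at least one demand point uncovered.
But {#1, #2, #3} covers everything, so the minimum is 3.

3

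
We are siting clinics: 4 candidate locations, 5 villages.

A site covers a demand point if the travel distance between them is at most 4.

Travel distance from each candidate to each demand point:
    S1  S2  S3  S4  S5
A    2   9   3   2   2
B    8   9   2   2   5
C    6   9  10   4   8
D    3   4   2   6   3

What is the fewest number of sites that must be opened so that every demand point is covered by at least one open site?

Coverage sets (demand points within 4 of each site):
  A: {S1, S3, S4, S5}
  B: {S3, S4}
  C: {S4}
  D: {S1, S2, S3, S5}
No single site covers all 5 demand points.
But {A, D} covers everything, so the minimum is 2.

2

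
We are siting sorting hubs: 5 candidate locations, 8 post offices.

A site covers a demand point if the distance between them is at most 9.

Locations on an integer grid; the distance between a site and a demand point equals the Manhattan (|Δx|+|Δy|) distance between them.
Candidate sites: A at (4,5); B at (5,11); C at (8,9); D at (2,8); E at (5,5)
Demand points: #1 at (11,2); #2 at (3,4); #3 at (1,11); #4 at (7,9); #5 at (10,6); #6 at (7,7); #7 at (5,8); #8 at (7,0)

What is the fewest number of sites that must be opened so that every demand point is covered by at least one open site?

Coverage sets (demand points within 9 of each site):
  A: {#2, #3, #4, #5, #6, #7, #8}
  B: {#2, #3, #4, #6, #7}
  C: {#3, #4, #5, #6, #7}
  D: {#2, #3, #4, #6, #7}
  E: {#1, #2, #4, #5, #6, #7, #8}
No single site covers all 8 demand points.
But {A, E} covers everything, so the minimum is 2.

2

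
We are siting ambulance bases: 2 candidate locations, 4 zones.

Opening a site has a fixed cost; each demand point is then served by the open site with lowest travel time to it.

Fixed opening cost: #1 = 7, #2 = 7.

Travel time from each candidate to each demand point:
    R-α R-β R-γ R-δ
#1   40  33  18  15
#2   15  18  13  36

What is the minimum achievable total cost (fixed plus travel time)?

Open {#1, #2}: assign each demand point to its cheapest open site.
  R-α→#2 15, R-β→#2 18, R-γ→#2 13, R-δ→#1 15
  travel time 61, fixed 14 → total 75.
Compare {#2}: travel time 82 + fixed 7 = 89.
Compare {#1}: travel time 106 + fixed 7 = 113.

75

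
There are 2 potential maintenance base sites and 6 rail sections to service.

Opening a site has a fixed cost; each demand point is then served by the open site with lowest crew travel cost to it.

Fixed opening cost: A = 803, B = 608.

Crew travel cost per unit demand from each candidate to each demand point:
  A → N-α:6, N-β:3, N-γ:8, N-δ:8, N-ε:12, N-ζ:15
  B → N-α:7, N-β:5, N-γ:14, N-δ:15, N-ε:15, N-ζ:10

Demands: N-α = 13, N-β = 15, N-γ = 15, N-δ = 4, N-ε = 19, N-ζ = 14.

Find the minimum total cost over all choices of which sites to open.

Open {B}: assign each demand point to its cheapest open site.
  N-α→B 13×7=91, N-β→B 15×5=75, N-γ→B 15×14=210, N-δ→B 4×15=60, N-ε→B 19×15=285, N-ζ→B 14×10=140
  crew travel cost 861, fixed 608 → total 1469.
Compare {A}: crew travel cost 713 + fixed 803 = 1516.
Compare {A, B}: crew travel cost 643 + fixed 1411 = 2054.

1469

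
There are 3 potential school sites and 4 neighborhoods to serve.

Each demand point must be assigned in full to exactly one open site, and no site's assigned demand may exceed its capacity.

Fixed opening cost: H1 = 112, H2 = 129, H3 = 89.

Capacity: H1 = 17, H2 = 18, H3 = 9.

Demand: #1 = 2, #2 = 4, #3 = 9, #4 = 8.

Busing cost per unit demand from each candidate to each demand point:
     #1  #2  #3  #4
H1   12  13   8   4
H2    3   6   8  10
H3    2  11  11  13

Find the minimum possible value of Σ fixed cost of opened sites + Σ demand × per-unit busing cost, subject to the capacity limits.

353

Open {H1, H3}; cheapest assignment that respects the capacities:
  H1 (cap 17, load 17): #3, #4 — cost 9×8 + 8×4 = 104
  H3 (cap 9, load 6): #1, #2 — cost 2×2 + 4×11 = 48
  Shipping 152, fixed 201 → total 353.
  Any other capacity-feasible assignment to {H1, H3} ships for at least 152.
Compare {H1, H2}: its best feasible assignment gives total 375.
Compare {H2, H3}: its best feasible assignment gives total 418.
Every other set of open sites that can feasibly serve all demand totals ≥ 375 even under its best assignment. Minimum: 353.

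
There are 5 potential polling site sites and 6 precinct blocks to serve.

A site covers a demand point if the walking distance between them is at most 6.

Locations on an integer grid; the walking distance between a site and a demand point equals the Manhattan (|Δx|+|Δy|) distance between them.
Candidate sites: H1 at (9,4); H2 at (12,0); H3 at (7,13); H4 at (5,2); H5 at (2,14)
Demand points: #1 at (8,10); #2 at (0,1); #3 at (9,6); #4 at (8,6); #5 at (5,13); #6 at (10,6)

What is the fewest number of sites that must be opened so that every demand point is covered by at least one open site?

Coverage sets (demand points within 6 of each site):
  H1: {#3, #4, #6}
  H2: {}
  H3: {#1, #5}
  H4: {#2}
  H5: {#5}
No 2 sites suffice: every size-2 union leaves at least one demand point uncovered.
But {H1, H3, H4} covers everything, so the minimum is 3.

3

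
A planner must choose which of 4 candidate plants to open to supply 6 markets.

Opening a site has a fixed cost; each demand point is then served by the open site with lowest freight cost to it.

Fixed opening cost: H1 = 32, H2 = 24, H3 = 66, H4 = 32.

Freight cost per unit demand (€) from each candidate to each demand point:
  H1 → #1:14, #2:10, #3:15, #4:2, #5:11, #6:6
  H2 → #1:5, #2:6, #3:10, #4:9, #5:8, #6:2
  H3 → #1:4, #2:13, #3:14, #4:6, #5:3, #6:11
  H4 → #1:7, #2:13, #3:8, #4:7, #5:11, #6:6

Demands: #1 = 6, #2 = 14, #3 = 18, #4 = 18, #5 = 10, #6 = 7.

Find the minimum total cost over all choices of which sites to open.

476

Open {H1, H2, H4}: assign each demand point to its cheapest open site.
  #1→H2 6×5=30, #2→H2 14×6=84, #3→H4 18×8=144, #4→H1 18×2=36, #5→H2 10×8=80, #6→H2 7×2=14
  freight cost 388, fixed 88 → total 476.
Compare {H1, H2}: freight cost 424 + fixed 56 = 480.
Compare {H1, H2, H3, H4}: freight cost 332 + fixed 154 = 486.
Compare {H1, H2, H3}: freight cost 368 + fixed 122 = 490.
All other subsets cost ≥ 480. Minimum total cost: 476.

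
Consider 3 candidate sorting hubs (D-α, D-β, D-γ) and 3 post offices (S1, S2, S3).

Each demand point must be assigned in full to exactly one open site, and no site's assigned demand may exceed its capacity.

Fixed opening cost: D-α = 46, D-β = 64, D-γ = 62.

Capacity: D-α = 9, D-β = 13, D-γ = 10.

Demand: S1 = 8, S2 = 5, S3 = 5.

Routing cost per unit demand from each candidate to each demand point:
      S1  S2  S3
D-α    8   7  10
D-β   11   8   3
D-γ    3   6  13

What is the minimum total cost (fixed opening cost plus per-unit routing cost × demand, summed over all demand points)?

Open {D-β, D-γ}; cheapest assignment that respects the capacities:
  D-β (cap 13, load 10): S2, S3 — cost 5×8 + 5×3 = 55
  D-γ (cap 10, load 8): S1 — cost 8×3 = 24
  Shipping 79, fixed 126 → total 205.
  Any other capacity-feasible assignment to {D-β, D-γ} ships for at least 79.
Compare {D-α, D-β}: its best feasible assignment gives total 229.
Compare {D-α, D-β, D-γ}: its best feasible assignment gives total 246.
Every other set of open sites that can feasibly serve all demand totals ≥ 229 even under its best assignment. Minimum: 205.

205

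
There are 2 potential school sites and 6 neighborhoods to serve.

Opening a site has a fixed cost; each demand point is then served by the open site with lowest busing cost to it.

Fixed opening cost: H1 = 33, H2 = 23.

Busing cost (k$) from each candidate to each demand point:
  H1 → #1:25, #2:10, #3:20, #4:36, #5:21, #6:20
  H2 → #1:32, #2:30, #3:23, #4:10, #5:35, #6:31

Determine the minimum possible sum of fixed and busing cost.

162

Open {H1, H2}: assign each demand point to its cheapest open site.
  #1→H1 25, #2→H1 10, #3→H1 20, #4→H2 10, #5→H1 21, #6→H1 20
  busing cost 106, fixed 56 → total 162.
Compare {H1}: busing cost 132 + fixed 33 = 165.
Compare {H2}: busing cost 161 + fixed 23 = 184.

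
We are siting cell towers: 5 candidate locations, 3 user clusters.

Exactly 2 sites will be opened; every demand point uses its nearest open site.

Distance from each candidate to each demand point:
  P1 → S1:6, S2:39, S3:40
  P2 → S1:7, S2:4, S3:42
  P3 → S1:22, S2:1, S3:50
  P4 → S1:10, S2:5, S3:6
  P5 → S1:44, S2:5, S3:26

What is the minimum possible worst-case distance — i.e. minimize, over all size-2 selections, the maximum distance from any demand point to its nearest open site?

6

Open {P1, P4}.
  Farthest demand point is S1 at distance 6 (to P1); all others are ≤ 6.
With {P2, P4} the worst case is 7.
With {P3, P4} the worst case is 10.
No size-2 selection achieves below 6.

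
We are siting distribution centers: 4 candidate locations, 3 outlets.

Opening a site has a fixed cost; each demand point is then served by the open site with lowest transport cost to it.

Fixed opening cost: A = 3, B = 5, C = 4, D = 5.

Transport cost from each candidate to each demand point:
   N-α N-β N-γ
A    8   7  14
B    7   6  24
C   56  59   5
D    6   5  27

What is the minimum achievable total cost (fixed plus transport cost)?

Open {C, D}: assign each demand point to its cheapest open site.
  N-α→D 6, N-β→D 5, N-γ→C 5
  transport cost 16, fixed 9 → total 25.
Compare {A, C}: transport cost 20 + fixed 7 = 27.
Compare {B, C}: transport cost 18 + fixed 9 = 27.
Compare {A, C, D}: transport cost 16 + fixed 12 = 28.
All other subsets cost ≥ 27. Minimum total cost: 25.

25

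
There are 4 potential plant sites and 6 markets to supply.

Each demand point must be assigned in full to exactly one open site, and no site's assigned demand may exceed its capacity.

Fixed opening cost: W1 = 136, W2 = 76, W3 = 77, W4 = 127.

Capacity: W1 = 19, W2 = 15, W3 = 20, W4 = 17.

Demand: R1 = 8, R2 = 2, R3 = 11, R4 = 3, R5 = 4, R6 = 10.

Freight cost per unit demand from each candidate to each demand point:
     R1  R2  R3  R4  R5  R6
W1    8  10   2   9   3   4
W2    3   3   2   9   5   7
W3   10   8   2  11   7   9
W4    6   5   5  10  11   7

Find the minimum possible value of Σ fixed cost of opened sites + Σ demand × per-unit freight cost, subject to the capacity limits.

Open {W1, W3}; cheapest assignment that respects the capacities:
  W1 (cap 19, load 19): R2, R4, R5, R6 — cost 2×10 + 3×9 + 4×3 + 10×4 = 99
  W3 (cap 20, load 19): R1, R3 — cost 8×10 + 11×2 = 102
  Shipping 201, fixed 213 → total 414.
  Any other capacity-feasible assignment to {W1, W3} ships for at least 201.
Compare {W1, W2, W3}: its best feasible assignment gives total 420.
Compare {W2, W3, W4}: its best feasible assignment gives total 452.
Every other set of open sites that can feasibly serve all demand totals ≥ 420 even under its best assignment. Minimum: 414.

414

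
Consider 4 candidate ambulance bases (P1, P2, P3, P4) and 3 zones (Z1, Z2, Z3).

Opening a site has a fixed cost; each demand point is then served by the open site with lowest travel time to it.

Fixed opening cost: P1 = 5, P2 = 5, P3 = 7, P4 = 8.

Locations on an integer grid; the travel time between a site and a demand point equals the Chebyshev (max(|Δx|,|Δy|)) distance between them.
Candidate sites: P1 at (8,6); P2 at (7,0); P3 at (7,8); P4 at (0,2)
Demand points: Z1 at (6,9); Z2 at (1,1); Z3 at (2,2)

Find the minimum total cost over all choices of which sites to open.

Open {P4}: assign each demand point to its cheapest open site.
  Z1→P4 7, Z2→P4 1, Z3→P4 2
  travel time 10, fixed 8 → total 18.
Compare {P1, P4}: travel time 6 + fixed 13 = 19.
Compare {P3, P4}: travel time 4 + fixed 15 = 19.
Compare {P1}: travel time 16 + fixed 5 = 21.
All other subsets cost ≥ 19. Minimum total cost: 18.

18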